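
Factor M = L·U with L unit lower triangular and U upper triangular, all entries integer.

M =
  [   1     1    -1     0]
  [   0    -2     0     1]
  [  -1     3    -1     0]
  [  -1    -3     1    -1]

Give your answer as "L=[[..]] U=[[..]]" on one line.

  R1 -= 0·R0 → [0,-2,0,1]
  R2 -= -1·R0 → [0,4,-2,0]
  R3 -= -1·R0 → [0,-2,0,-1]
  R2 -= -2·R1 → [0,0,-2,2]
  R3 -= 1·R1 → [0,0,0,-2]
  R3 -= 0·R2 → [0,0,0,-2]

L=[[1,0,0,0],[0,1,0,0],[-1,-2,1,0],[-1,1,0,1]] U=[[1,1,-1,0],[0,-2,0,1],[0,0,-2,2],[0,0,0,-2]]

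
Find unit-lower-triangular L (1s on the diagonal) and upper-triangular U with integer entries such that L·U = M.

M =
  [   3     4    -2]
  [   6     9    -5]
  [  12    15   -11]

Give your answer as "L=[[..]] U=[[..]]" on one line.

L=[[1,0,0],[2,1,0],[4,-1,1]] U=[[3,4,-2],[0,1,-1],[0,0,-4]]

  row1 -= 2·row0 → [0,1,-1]
  row2 -= 4·row0 → [0,-1,-3]
  row2 -= -1·row1 → [0,0,-4]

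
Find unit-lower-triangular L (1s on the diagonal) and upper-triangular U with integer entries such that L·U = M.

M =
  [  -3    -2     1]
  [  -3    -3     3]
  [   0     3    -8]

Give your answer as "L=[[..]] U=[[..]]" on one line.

  R1 -= 1·R0 → [0,-1,2]
  R2 -= 0·R0 → [0,3,-8]
  R2 -= -3·R1 → [0,0,-2]

L=[[1,0,0],[1,1,0],[0,-3,1]] U=[[-3,-2,1],[0,-1,2],[0,0,-2]]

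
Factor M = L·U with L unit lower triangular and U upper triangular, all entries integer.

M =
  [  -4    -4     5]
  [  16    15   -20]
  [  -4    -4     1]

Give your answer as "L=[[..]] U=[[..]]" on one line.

  row1 -= -4·row0 → [0,-1,0]
  row2 -= 1·row0 → [0,0,-4]
  row2 -= 0·row1 → [0,0,-4]

L=[[1,0,0],[-4,1,0],[1,0,1]] U=[[-4,-4,5],[0,-1,0],[0,0,-4]]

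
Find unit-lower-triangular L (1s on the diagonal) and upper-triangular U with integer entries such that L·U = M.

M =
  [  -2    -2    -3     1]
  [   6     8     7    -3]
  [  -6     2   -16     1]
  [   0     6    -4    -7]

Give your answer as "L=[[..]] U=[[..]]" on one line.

L=[[1,0,0,0],[-3,1,0,0],[3,4,1,0],[0,3,2,1]] U=[[-2,-2,-3,1],[0,2,-2,0],[0,0,1,-2],[0,0,0,-3]]

  r1 -= -3·r0 → [0,2,-2,0]
  r2 -= 3·r0 → [0,8,-7,-2]
  r3 -= 0·r0 → [0,6,-4,-7]
  r2 -= 4·r1 → [0,0,1,-2]
  r3 -= 3·r1 → [0,0,2,-7]
  r3 -= 2·r2 → [0,0,0,-3]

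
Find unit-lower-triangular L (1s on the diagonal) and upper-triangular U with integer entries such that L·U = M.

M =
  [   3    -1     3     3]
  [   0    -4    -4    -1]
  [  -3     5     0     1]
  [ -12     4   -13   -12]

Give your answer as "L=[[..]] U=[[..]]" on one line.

L=[[1,0,0,0],[0,1,0,0],[-1,-1,1,0],[-4,0,1,1]] U=[[3,-1,3,3],[0,-4,-4,-1],[0,0,-1,3],[0,0,0,-3]]

  row1 -= 0·row0 → [0,-4,-4,-1]
  row2 -= -1·row0 → [0,4,3,4]
  row3 -= -4·row0 → [0,0,-1,0]
  row2 -= -1·row1 → [0,0,-1,3]
  row3 -= 0·row1 → [0,0,-1,0]
  row3 -= 1·row2 → [0,0,0,-3]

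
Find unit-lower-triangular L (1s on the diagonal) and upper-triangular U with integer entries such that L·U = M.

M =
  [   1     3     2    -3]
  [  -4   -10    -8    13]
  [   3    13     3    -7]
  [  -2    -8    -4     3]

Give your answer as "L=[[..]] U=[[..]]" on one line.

  row1 -= -4·row0 → [0,2,0,1]
  row2 -= 3·row0 → [0,4,-3,2]
  row3 -= -2·row0 → [0,-2,0,-3]
  row2 -= 2·row1 → [0,0,-3,0]
  row3 -= -1·row1 → [0,0,0,-2]
  row3 -= 0·row2 → [0,0,0,-2]

L=[[1,0,0,0],[-4,1,0,0],[3,2,1,0],[-2,-1,0,1]] U=[[1,3,2,-3],[0,2,0,1],[0,0,-3,0],[0,0,0,-2]]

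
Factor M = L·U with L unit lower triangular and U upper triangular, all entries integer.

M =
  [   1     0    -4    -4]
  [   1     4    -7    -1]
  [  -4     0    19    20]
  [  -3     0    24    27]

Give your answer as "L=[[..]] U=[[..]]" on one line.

  row1 -= 1·row0 → [0,4,-3,3]
  row2 -= -4·row0 → [0,0,3,4]
  row3 -= -3·row0 → [0,0,12,15]
  row2 -= 0·row1 → [0,0,3,4]
  row3 -= 0·row1 → [0,0,12,15]
  row3 -= 4·row2 → [0,0,0,-1]

L=[[1,0,0,0],[1,1,0,0],[-4,0,1,0],[-3,0,4,1]] U=[[1,0,-4,-4],[0,4,-3,3],[0,0,3,4],[0,0,0,-1]]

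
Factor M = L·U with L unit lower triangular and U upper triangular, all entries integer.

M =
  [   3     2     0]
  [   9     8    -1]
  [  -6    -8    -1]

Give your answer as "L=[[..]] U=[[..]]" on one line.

L=[[1,0,0],[3,1,0],[-2,-2,1]] U=[[3,2,0],[0,2,-1],[0,0,-3]]

  row1 -= 3·row0 → [0,2,-1]
  row2 -= -2·row0 → [0,-4,-1]
  row2 -= -2·row1 → [0,0,-3]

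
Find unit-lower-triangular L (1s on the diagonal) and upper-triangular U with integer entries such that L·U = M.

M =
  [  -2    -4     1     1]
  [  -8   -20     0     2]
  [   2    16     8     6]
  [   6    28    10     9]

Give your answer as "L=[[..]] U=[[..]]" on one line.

L=[[1,0,0,0],[4,1,0,0],[-1,-3,1,0],[-3,-4,1,1]] U=[[-2,-4,1,1],[0,-4,-4,-2],[0,0,-3,1],[0,0,0,3]]

  r1 -= 4·r0 → [0,-4,-4,-2]
  r2 -= -1·r0 → [0,12,9,7]
  r3 -= -3·r0 → [0,16,13,12]
  r2 -= -3·r1 → [0,0,-3,1]
  r3 -= -4·r1 → [0,0,-3,4]
  r3 -= 1·r2 → [0,0,0,3]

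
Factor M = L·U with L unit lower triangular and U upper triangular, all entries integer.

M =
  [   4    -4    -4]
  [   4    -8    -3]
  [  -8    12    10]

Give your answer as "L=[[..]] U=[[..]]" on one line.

L=[[1,0,0],[1,1,0],[-2,-1,1]] U=[[4,-4,-4],[0,-4,1],[0,0,3]]

  r1 -= 1·r0 → [0,-4,1]
  r2 -= -2·r0 → [0,4,2]
  r2 -= -1·r1 → [0,0,3]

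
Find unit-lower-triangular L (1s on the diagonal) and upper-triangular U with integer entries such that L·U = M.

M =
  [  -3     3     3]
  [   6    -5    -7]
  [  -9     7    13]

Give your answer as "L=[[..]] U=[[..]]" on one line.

  row1 -= -2·row0 → [0,1,-1]
  row2 -= 3·row0 → [0,-2,4]
  row2 -= -2·row1 → [0,0,2]

L=[[1,0,0],[-2,1,0],[3,-2,1]] U=[[-3,3,3],[0,1,-1],[0,0,2]]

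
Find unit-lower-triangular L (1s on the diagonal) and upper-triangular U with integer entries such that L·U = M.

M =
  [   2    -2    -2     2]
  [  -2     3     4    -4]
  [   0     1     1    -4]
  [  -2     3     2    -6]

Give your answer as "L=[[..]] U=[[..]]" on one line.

  r1 -= -1·r0 → [0,1,2,-2]
  r2 -= 0·r0 → [0,1,1,-4]
  r3 -= -1·r0 → [0,1,0,-4]
  r2 -= 1·r1 → [0,0,-1,-2]
  r3 -= 1·r1 → [0,0,-2,-2]
  r3 -= 2·r2 → [0,0,0,2]

L=[[1,0,0,0],[-1,1,0,0],[0,1,1,0],[-1,1,2,1]] U=[[2,-2,-2,2],[0,1,2,-2],[0,0,-1,-2],[0,0,0,2]]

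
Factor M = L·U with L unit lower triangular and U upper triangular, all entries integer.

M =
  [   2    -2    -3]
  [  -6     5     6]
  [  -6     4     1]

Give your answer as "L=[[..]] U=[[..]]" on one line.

L=[[1,0,0],[-3,1,0],[-3,2,1]] U=[[2,-2,-3],[0,-1,-3],[0,0,-2]]

  row1 -= -3·row0 → [0,-1,-3]
  row2 -= -3·row0 → [0,-2,-8]
  row2 -= 2·row1 → [0,0,-2]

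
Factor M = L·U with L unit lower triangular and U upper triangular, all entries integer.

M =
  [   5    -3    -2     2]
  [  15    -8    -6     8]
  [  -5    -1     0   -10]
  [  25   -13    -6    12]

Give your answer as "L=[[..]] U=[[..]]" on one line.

  r1 -= 3·r0 → [0,1,0,2]
  r2 -= -1·r0 → [0,-4,-2,-8]
  r3 -= 5·r0 → [0,2,4,2]
  r2 -= -4·r1 → [0,0,-2,0]
  r3 -= 2·r1 → [0,0,4,-2]
  r3 -= -2·r2 → [0,0,0,-2]

L=[[1,0,0,0],[3,1,0,0],[-1,-4,1,0],[5,2,-2,1]] U=[[5,-3,-2,2],[0,1,0,2],[0,0,-2,0],[0,0,0,-2]]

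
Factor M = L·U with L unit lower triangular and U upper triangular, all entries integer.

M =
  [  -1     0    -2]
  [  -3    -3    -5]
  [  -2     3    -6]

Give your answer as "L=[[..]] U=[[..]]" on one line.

L=[[1,0,0],[3,1,0],[2,-1,1]] U=[[-1,0,-2],[0,-3,1],[0,0,-1]]

  R1 -= 3·R0 → [0,-3,1]
  R2 -= 2·R0 → [0,3,-2]
  R2 -= -1·R1 → [0,0,-1]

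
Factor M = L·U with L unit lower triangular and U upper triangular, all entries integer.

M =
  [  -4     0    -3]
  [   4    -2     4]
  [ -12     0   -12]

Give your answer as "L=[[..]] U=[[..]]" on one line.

L=[[1,0,0],[-1,1,0],[3,0,1]] U=[[-4,0,-3],[0,-2,1],[0,0,-3]]

  row1 -= -1·row0 → [0,-2,1]
  row2 -= 3·row0 → [0,0,-3]
  row2 -= 0·row1 → [0,0,-3]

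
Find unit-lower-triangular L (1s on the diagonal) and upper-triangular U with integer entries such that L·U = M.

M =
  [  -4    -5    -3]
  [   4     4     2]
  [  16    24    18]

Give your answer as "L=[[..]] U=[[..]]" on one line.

  r1 -= -1·r0 → [0,-1,-1]
  r2 -= -4·r0 → [0,4,6]
  r2 -= -4·r1 → [0,0,2]

L=[[1,0,0],[-1,1,0],[-4,-4,1]] U=[[-4,-5,-3],[0,-1,-1],[0,0,2]]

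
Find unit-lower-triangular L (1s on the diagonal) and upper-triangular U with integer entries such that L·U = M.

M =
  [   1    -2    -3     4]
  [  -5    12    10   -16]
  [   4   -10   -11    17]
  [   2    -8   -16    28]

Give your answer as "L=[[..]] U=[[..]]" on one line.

L=[[1,0,0,0],[-5,1,0,0],[4,-1,1,0],[2,-2,5,1]] U=[[1,-2,-3,4],[0,2,-5,4],[0,0,-4,5],[0,0,0,3]]

  r1 -= -5·r0 → [0,2,-5,4]
  r2 -= 4·r0 → [0,-2,1,1]
  r3 -= 2·r0 → [0,-4,-10,20]
  r2 -= -1·r1 → [0,0,-4,5]
  r3 -= -2·r1 → [0,0,-20,28]
  r3 -= 5·r2 → [0,0,0,3]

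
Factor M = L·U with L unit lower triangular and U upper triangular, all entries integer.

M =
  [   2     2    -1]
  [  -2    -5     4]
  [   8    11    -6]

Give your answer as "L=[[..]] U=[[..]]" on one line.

  R1 -= -1·R0 → [0,-3,3]
  R2 -= 4·R0 → [0,3,-2]
  R2 -= -1·R1 → [0,0,1]

L=[[1,0,0],[-1,1,0],[4,-1,1]] U=[[2,2,-1],[0,-3,3],[0,0,1]]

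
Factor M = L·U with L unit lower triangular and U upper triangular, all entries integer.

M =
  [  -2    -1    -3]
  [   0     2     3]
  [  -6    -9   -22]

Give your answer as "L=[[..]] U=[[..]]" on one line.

  r1 -= 0·r0 → [0,2,3]
  r2 -= 3·r0 → [0,-6,-13]
  r2 -= -3·r1 → [0,0,-4]

L=[[1,0,0],[0,1,0],[3,-3,1]] U=[[-2,-1,-3],[0,2,3],[0,0,-4]]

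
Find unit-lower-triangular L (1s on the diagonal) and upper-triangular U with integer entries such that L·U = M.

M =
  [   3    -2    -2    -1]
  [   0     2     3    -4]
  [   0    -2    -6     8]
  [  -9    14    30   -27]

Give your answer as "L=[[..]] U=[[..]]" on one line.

  R1 -= 0·R0 → [0,2,3,-4]
  R2 -= 0·R0 → [0,-2,-6,8]
  R3 -= -3·R0 → [0,8,24,-30]
  R2 -= -1·R1 → [0,0,-3,4]
  R3 -= 4·R1 → [0,0,12,-14]
  R3 -= -4·R2 → [0,0,0,2]

L=[[1,0,0,0],[0,1,0,0],[0,-1,1,0],[-3,4,-4,1]] U=[[3,-2,-2,-1],[0,2,3,-4],[0,0,-3,4],[0,0,0,2]]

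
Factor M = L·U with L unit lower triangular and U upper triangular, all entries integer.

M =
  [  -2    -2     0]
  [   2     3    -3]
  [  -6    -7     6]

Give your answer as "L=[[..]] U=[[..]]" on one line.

L=[[1,0,0],[-1,1,0],[3,-1,1]] U=[[-2,-2,0],[0,1,-3],[0,0,3]]

  R1 -= -1·R0 → [0,1,-3]
  R2 -= 3·R0 → [0,-1,6]
  R2 -= -1·R1 → [0,0,3]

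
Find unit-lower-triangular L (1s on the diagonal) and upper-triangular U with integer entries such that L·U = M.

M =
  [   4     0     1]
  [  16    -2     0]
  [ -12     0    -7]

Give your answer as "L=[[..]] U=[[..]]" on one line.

  row1 -= 4·row0 → [0,-2,-4]
  row2 -= -3·row0 → [0,0,-4]
  row2 -= 0·row1 → [0,0,-4]

L=[[1,0,0],[4,1,0],[-3,0,1]] U=[[4,0,1],[0,-2,-4],[0,0,-4]]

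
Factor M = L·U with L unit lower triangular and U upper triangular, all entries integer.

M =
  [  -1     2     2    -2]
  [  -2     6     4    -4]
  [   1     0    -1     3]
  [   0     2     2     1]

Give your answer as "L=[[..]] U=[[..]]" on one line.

L=[[1,0,0,0],[2,1,0,0],[-1,1,1,0],[0,1,2,1]] U=[[-1,2,2,-2],[0,2,0,0],[0,0,1,1],[0,0,0,-1]]

  r1 -= 2·r0 → [0,2,0,0]
  r2 -= -1·r0 → [0,2,1,1]
  r3 -= 0·r0 → [0,2,2,1]
  r2 -= 1·r1 → [0,0,1,1]
  r3 -= 1·r1 → [0,0,2,1]
  r3 -= 2·r2 → [0,0,0,-1]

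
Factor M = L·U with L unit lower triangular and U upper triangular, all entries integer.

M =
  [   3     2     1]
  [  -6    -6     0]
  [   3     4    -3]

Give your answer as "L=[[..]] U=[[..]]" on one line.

L=[[1,0,0],[-2,1,0],[1,-1,1]] U=[[3,2,1],[0,-2,2],[0,0,-2]]

  R1 -= -2·R0 → [0,-2,2]
  R2 -= 1·R0 → [0,2,-4]
  R2 -= -1·R1 → [0,0,-2]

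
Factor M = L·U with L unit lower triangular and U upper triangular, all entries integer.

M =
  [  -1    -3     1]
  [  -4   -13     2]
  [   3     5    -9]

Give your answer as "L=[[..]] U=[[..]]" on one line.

  r1 -= 4·r0 → [0,-1,-2]
  r2 -= -3·r0 → [0,-4,-6]
  r2 -= 4·r1 → [0,0,2]

L=[[1,0,0],[4,1,0],[-3,4,1]] U=[[-1,-3,1],[0,-1,-2],[0,0,2]]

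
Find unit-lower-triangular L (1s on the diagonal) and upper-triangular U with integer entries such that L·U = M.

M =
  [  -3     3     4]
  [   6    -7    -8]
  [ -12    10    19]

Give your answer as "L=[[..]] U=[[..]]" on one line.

  row1 -= -2·row0 → [0,-1,0]
  row2 -= 4·row0 → [0,-2,3]
  row2 -= 2·row1 → [0,0,3]

L=[[1,0,0],[-2,1,0],[4,2,1]] U=[[-3,3,4],[0,-1,0],[0,0,3]]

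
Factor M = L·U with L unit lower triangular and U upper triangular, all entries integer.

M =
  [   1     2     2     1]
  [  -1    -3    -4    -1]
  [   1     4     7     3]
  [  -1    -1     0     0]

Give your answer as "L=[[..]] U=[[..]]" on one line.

L=[[1,0,0,0],[-1,1,0,0],[1,-2,1,0],[-1,-1,0,1]] U=[[1,2,2,1],[0,-1,-2,0],[0,0,1,2],[0,0,0,1]]

  r1 -= -1·r0 → [0,-1,-2,0]
  r2 -= 1·r0 → [0,2,5,2]
  r3 -= -1·r0 → [0,1,2,1]
  r2 -= -2·r1 → [0,0,1,2]
  r3 -= -1·r1 → [0,0,0,1]
  r3 -= 0·r2 → [0,0,0,1]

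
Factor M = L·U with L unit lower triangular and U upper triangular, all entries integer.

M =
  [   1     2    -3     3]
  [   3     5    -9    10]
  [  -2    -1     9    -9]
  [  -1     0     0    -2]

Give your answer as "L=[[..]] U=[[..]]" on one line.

L=[[1,0,0,0],[3,1,0,0],[-2,-3,1,0],[-1,-2,-1,1]] U=[[1,2,-3,3],[0,-1,0,1],[0,0,3,0],[0,0,0,3]]

  row1 -= 3·row0 → [0,-1,0,1]
  row2 -= -2·row0 → [0,3,3,-3]
  row3 -= -1·row0 → [0,2,-3,1]
  row2 -= -3·row1 → [0,0,3,0]
  row3 -= -2·row1 → [0,0,-3,3]
  row3 -= -1·row2 → [0,0,0,3]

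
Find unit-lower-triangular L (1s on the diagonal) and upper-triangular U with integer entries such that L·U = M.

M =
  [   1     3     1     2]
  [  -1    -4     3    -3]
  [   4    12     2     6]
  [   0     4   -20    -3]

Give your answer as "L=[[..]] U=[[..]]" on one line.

  r1 -= -1·r0 → [0,-1,4,-1]
  r2 -= 4·r0 → [0,0,-2,-2]
  r3 -= 0·r0 → [0,4,-20,-3]
  r2 -= 0·r1 → [0,0,-2,-2]
  r3 -= -4·r1 → [0,0,-4,-7]
  r3 -= 2·r2 → [0,0,0,-3]

L=[[1,0,0,0],[-1,1,0,0],[4,0,1,0],[0,-4,2,1]] U=[[1,3,1,2],[0,-1,4,-1],[0,0,-2,-2],[0,0,0,-3]]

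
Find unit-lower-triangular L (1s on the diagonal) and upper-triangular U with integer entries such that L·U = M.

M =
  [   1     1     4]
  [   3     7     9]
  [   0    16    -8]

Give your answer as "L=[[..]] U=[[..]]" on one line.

L=[[1,0,0],[3,1,0],[0,4,1]] U=[[1,1,4],[0,4,-3],[0,0,4]]

  row1 -= 3·row0 → [0,4,-3]
  row2 -= 0·row0 → [0,16,-8]
  row2 -= 4·row1 → [0,0,4]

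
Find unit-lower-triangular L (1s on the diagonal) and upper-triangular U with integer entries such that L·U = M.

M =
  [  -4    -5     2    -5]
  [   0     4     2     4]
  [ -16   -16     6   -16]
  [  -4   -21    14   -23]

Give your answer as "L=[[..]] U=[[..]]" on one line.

  R1 -= 0·R0 → [0,4,2,4]
  R2 -= 4·R0 → [0,4,-2,4]
  R3 -= 1·R0 → [0,-16,12,-18]
  R2 -= 1·R1 → [0,0,-4,0]
  R3 -= -4·R1 → [0,0,20,-2]
  R3 -= -5·R2 → [0,0,0,-2]

L=[[1,0,0,0],[0,1,0,0],[4,1,1,0],[1,-4,-5,1]] U=[[-4,-5,2,-5],[0,4,2,4],[0,0,-4,0],[0,0,0,-2]]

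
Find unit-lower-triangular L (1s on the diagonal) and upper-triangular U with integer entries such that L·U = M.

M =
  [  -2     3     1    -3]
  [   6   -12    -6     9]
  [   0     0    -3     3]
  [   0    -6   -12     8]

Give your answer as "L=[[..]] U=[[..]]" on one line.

  row1 -= -3·row0 → [0,-3,-3,0]
  row2 -= 0·row0 → [0,0,-3,3]
  row3 -= 0·row0 → [0,-6,-12,8]
  row2 -= 0·row1 → [0,0,-3,3]
  row3 -= 2·row1 → [0,0,-6,8]
  row3 -= 2·row2 → [0,0,0,2]

L=[[1,0,0,0],[-3,1,0,0],[0,0,1,0],[0,2,2,1]] U=[[-2,3,1,-3],[0,-3,-3,0],[0,0,-3,3],[0,0,0,2]]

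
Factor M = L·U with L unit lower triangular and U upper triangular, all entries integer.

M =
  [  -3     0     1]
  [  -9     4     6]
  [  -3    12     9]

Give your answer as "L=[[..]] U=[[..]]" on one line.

L=[[1,0,0],[3,1,0],[1,3,1]] U=[[-3,0,1],[0,4,3],[0,0,-1]]

  row1 -= 3·row0 → [0,4,3]
  row2 -= 1·row0 → [0,12,8]
  row2 -= 3·row1 → [0,0,-1]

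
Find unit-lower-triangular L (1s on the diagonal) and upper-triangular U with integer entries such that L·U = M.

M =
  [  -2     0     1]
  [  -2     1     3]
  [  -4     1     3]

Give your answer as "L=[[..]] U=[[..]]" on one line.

L=[[1,0,0],[1,1,0],[2,1,1]] U=[[-2,0,1],[0,1,2],[0,0,-1]]

  R1 -= 1·R0 → [0,1,2]
  R2 -= 2·R0 → [0,1,1]
  R2 -= 1·R1 → [0,0,-1]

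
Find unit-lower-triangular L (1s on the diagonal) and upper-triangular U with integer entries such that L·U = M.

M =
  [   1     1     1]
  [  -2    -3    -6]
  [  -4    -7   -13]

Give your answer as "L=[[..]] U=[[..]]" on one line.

L=[[1,0,0],[-2,1,0],[-4,3,1]] U=[[1,1,1],[0,-1,-4],[0,0,3]]

  row1 -= -2·row0 → [0,-1,-4]
  row2 -= -4·row0 → [0,-3,-9]
  row2 -= 3·row1 → [0,0,3]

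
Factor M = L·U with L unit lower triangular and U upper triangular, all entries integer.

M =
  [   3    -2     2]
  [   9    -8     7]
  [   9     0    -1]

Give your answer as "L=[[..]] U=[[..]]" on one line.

L=[[1,0,0],[3,1,0],[3,-3,1]] U=[[3,-2,2],[0,-2,1],[0,0,-4]]

  R1 -= 3·R0 → [0,-2,1]
  R2 -= 3·R0 → [0,6,-7]
  R2 -= -3·R1 → [0,0,-4]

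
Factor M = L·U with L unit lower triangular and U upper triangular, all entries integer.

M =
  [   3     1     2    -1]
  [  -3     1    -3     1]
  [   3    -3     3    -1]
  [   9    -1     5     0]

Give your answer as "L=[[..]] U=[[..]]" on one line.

L=[[1,0,0,0],[-1,1,0,0],[1,-2,1,0],[3,-2,3,1]] U=[[3,1,2,-1],[0,2,-1,0],[0,0,-1,0],[0,0,0,3]]

  R1 -= -1·R0 → [0,2,-1,0]
  R2 -= 1·R0 → [0,-4,1,0]
  R3 -= 3·R0 → [0,-4,-1,3]
  R2 -= -2·R1 → [0,0,-1,0]
  R3 -= -2·R1 → [0,0,-3,3]
  R3 -= 3·R2 → [0,0,0,3]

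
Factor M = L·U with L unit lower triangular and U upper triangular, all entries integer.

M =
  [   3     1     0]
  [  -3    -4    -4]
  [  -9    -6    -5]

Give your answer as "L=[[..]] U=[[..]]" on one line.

L=[[1,0,0],[-1,1,0],[-3,1,1]] U=[[3,1,0],[0,-3,-4],[0,0,-1]]

  r1 -= -1·r0 → [0,-3,-4]
  r2 -= -3·r0 → [0,-3,-5]
  r2 -= 1·r1 → [0,0,-1]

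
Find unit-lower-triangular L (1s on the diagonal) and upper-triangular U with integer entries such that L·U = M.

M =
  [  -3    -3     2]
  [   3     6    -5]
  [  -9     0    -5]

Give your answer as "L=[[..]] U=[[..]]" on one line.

  R1 -= -1·R0 → [0,3,-3]
  R2 -= 3·R0 → [0,9,-11]
  R2 -= 3·R1 → [0,0,-2]

L=[[1,0,0],[-1,1,0],[3,3,1]] U=[[-3,-3,2],[0,3,-3],[0,0,-2]]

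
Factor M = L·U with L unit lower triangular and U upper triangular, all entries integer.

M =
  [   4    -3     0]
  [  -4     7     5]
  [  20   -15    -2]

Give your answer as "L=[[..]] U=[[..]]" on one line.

  r1 -= -1·r0 → [0,4,5]
  r2 -= 5·r0 → [0,0,-2]
  r2 -= 0·r1 → [0,0,-2]

L=[[1,0,0],[-1,1,0],[5,0,1]] U=[[4,-3,0],[0,4,5],[0,0,-2]]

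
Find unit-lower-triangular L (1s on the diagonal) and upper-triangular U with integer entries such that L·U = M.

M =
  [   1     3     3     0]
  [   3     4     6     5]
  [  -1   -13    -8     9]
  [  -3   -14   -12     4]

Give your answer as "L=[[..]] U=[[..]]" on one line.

L=[[1,0,0,0],[3,1,0,0],[-1,2,1,0],[-3,1,0,1]] U=[[1,3,3,0],[0,-5,-3,5],[0,0,1,-1],[0,0,0,-1]]

  r1 -= 3·r0 → [0,-5,-3,5]
  r2 -= -1·r0 → [0,-10,-5,9]
  r3 -= -3·r0 → [0,-5,-3,4]
  r2 -= 2·r1 → [0,0,1,-1]
  r3 -= 1·r1 → [0,0,0,-1]
  r3 -= 0·r2 → [0,0,0,-1]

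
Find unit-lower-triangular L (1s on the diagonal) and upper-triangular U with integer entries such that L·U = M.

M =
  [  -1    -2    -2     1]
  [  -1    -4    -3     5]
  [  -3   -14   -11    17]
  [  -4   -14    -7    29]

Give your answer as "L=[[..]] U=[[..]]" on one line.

L=[[1,0,0,0],[1,1,0,0],[3,4,1,0],[4,3,-4,1]] U=[[-1,-2,-2,1],[0,-2,-1,4],[0,0,-1,-2],[0,0,0,5]]

  r1 -= 1·r0 → [0,-2,-1,4]
  r2 -= 3·r0 → [0,-8,-5,14]
  r3 -= 4·r0 → [0,-6,1,25]
  r2 -= 4·r1 → [0,0,-1,-2]
  r3 -= 3·r1 → [0,0,4,13]
  r3 -= -4·r2 → [0,0,0,5]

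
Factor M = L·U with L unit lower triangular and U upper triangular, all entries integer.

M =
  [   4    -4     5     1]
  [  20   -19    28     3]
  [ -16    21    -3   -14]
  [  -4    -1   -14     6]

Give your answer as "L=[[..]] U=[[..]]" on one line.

L=[[1,0,0,0],[5,1,0,0],[-4,5,1,0],[-1,-5,3,1]] U=[[4,-4,5,1],[0,1,3,-2],[0,0,2,0],[0,0,0,-3]]

  row1 -= 5·row0 → [0,1,3,-2]
  row2 -= -4·row0 → [0,5,17,-10]
  row3 -= -1·row0 → [0,-5,-9,7]
  row2 -= 5·row1 → [0,0,2,0]
  row3 -= -5·row1 → [0,0,6,-3]
  row3 -= 3·row2 → [0,0,0,-3]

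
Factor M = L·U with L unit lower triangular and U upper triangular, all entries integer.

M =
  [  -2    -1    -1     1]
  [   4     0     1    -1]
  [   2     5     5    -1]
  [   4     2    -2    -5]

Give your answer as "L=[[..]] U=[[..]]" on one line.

  R1 -= -2·R0 → [0,-2,-1,1]
  R2 -= -1·R0 → [0,4,4,0]
  R3 -= -2·R0 → [0,0,-4,-3]
  R2 -= -2·R1 → [0,0,2,2]
  R3 -= 0·R1 → [0,0,-4,-3]
  R3 -= -2·R2 → [0,0,0,1]

L=[[1,0,0,0],[-2,1,0,0],[-1,-2,1,0],[-2,0,-2,1]] U=[[-2,-1,-1,1],[0,-2,-1,1],[0,0,2,2],[0,0,0,1]]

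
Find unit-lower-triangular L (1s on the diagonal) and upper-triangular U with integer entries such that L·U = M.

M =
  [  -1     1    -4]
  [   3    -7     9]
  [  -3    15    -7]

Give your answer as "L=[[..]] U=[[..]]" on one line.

  R1 -= -3·R0 → [0,-4,-3]
  R2 -= 3·R0 → [0,12,5]
  R2 -= -3·R1 → [0,0,-4]

L=[[1,0,0],[-3,1,0],[3,-3,1]] U=[[-1,1,-4],[0,-4,-3],[0,0,-4]]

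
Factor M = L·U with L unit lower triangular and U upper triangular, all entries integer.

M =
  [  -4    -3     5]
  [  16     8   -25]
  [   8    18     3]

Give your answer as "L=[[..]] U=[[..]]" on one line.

  row1 -= -4·row0 → [0,-4,-5]
  row2 -= -2·row0 → [0,12,13]
  row2 -= -3·row1 → [0,0,-2]

L=[[1,0,0],[-4,1,0],[-2,-3,1]] U=[[-4,-3,5],[0,-4,-5],[0,0,-2]]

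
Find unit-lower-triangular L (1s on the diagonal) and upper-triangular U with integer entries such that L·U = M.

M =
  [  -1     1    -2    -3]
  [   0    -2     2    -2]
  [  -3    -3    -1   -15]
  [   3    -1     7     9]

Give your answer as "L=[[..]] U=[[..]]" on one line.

  R1 -= 0·R0 → [0,-2,2,-2]
  R2 -= 3·R0 → [0,-6,5,-6]
  R3 -= -3·R0 → [0,2,1,0]
  R2 -= 3·R1 → [0,0,-1,0]
  R3 -= -1·R1 → [0,0,3,-2]
  R3 -= -3·R2 → [0,0,0,-2]

L=[[1,0,0,0],[0,1,0,0],[3,3,1,0],[-3,-1,-3,1]] U=[[-1,1,-2,-3],[0,-2,2,-2],[0,0,-1,0],[0,0,0,-2]]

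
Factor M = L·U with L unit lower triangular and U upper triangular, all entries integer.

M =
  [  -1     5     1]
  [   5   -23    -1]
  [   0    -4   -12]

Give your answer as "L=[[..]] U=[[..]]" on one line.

  R1 -= -5·R0 → [0,2,4]
  R2 -= 0·R0 → [0,-4,-12]
  R2 -= -2·R1 → [0,0,-4]

L=[[1,0,0],[-5,1,0],[0,-2,1]] U=[[-1,5,1],[0,2,4],[0,0,-4]]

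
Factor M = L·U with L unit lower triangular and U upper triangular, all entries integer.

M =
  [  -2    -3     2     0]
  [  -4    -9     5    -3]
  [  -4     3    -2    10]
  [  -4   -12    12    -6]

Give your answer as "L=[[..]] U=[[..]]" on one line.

L=[[1,0,0,0],[2,1,0,0],[2,-3,1,0],[2,2,-2,1]] U=[[-2,-3,2,0],[0,-3,1,-3],[0,0,-3,1],[0,0,0,2]]

  r1 -= 2·r0 → [0,-3,1,-3]
  r2 -= 2·r0 → [0,9,-6,10]
  r3 -= 2·r0 → [0,-6,8,-6]
  r2 -= -3·r1 → [0,0,-3,1]
  r3 -= 2·r1 → [0,0,6,0]
  r3 -= -2·r2 → [0,0,0,2]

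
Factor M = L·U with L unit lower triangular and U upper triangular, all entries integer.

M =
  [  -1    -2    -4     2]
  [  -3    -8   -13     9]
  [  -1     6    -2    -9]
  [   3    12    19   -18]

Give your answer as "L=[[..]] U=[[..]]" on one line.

  row1 -= 3·row0 → [0,-2,-1,3]
  row2 -= 1·row0 → [0,8,2,-11]
  row3 -= -3·row0 → [0,6,7,-12]
  row2 -= -4·row1 → [0,0,-2,1]
  row3 -= -3·row1 → [0,0,4,-3]
  row3 -= -2·row2 → [0,0,0,-1]

L=[[1,0,0,0],[3,1,0,0],[1,-4,1,0],[-3,-3,-2,1]] U=[[-1,-2,-4,2],[0,-2,-1,3],[0,0,-2,1],[0,0,0,-1]]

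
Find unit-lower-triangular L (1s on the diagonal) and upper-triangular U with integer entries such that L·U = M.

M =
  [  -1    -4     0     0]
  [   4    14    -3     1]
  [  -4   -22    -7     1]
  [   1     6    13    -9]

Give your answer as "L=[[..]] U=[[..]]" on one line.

L=[[1,0,0,0],[-4,1,0,0],[4,3,1,0],[-1,-1,5,1]] U=[[-1,-4,0,0],[0,-2,-3,1],[0,0,2,-2],[0,0,0,2]]

  R1 -= -4·R0 → [0,-2,-3,1]
  R2 -= 4·R0 → [0,-6,-7,1]
  R3 -= -1·R0 → [0,2,13,-9]
  R2 -= 3·R1 → [0,0,2,-2]
  R3 -= -1·R1 → [0,0,10,-8]
  R3 -= 5·R2 → [0,0,0,2]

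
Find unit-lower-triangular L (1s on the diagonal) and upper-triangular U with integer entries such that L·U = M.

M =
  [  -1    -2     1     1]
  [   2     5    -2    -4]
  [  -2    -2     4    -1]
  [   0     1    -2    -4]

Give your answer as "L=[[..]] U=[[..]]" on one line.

L=[[1,0,0,0],[-2,1,0,0],[2,2,1,0],[0,1,-1,1]] U=[[-1,-2,1,1],[0,1,0,-2],[0,0,2,1],[0,0,0,-1]]

  r1 -= -2·r0 → [0,1,0,-2]
  r2 -= 2·r0 → [0,2,2,-3]
  r3 -= 0·r0 → [0,1,-2,-4]
  r2 -= 2·r1 → [0,0,2,1]
  r3 -= 1·r1 → [0,0,-2,-2]
  r3 -= -1·r2 → [0,0,0,-1]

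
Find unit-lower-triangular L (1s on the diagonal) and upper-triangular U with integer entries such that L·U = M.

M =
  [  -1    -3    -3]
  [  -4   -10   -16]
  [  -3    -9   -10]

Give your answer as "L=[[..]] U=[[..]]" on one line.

L=[[1,0,0],[4,1,0],[3,0,1]] U=[[-1,-3,-3],[0,2,-4],[0,0,-1]]

  r1 -= 4·r0 → [0,2,-4]
  r2 -= 3·r0 → [0,0,-1]
  r2 -= 0·r1 → [0,0,-1]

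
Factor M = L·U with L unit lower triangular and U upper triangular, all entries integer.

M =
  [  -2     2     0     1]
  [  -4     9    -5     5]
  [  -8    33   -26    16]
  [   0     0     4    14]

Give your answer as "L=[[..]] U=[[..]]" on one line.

  row1 -= 2·row0 → [0,5,-5,3]
  row2 -= 4·row0 → [0,25,-26,12]
  row3 -= 0·row0 → [0,0,4,14]
  row2 -= 5·row1 → [0,0,-1,-3]
  row3 -= 0·row1 → [0,0,4,14]
  row3 -= -4·row2 → [0,0,0,2]

L=[[1,0,0,0],[2,1,0,0],[4,5,1,0],[0,0,-4,1]] U=[[-2,2,0,1],[0,5,-5,3],[0,0,-1,-3],[0,0,0,2]]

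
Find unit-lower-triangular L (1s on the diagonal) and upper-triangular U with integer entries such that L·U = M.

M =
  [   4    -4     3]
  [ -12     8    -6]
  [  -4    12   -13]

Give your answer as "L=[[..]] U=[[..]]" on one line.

L=[[1,0,0],[-3,1,0],[-1,-2,1]] U=[[4,-4,3],[0,-4,3],[0,0,-4]]

  R1 -= -3·R0 → [0,-4,3]
  R2 -= -1·R0 → [0,8,-10]
  R2 -= -2·R1 → [0,0,-4]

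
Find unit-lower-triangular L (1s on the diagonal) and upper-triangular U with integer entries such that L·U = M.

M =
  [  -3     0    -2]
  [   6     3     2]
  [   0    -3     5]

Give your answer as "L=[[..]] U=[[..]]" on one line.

L=[[1,0,0],[-2,1,0],[0,-1,1]] U=[[-3,0,-2],[0,3,-2],[0,0,3]]

  R1 -= -2·R0 → [0,3,-2]
  R2 -= 0·R0 → [0,-3,5]
  R2 -= -1·R1 → [0,0,3]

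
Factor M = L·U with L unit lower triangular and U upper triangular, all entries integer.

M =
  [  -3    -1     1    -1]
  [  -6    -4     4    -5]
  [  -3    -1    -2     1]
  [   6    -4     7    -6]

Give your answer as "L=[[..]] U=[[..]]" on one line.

L=[[1,0,0,0],[2,1,0,0],[1,0,1,0],[-2,3,-1,1]] U=[[-3,-1,1,-1],[0,-2,2,-3],[0,0,-3,2],[0,0,0,3]]

  r1 -= 2·r0 → [0,-2,2,-3]
  r2 -= 1·r0 → [0,0,-3,2]
  r3 -= -2·r0 → [0,-6,9,-8]
  r2 -= 0·r1 → [0,0,-3,2]
  r3 -= 3·r1 → [0,0,3,1]
  r3 -= -1·r2 → [0,0,0,3]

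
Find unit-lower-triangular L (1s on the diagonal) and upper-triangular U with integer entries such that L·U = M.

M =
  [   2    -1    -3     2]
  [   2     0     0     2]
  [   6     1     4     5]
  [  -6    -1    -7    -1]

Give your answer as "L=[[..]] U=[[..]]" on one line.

L=[[1,0,0,0],[1,1,0,0],[3,4,1,0],[-3,-4,-4,1]] U=[[2,-1,-3,2],[0,1,3,0],[0,0,1,-1],[0,0,0,1]]

  r1 -= 1·r0 → [0,1,3,0]
  r2 -= 3·r0 → [0,4,13,-1]
  r3 -= -3·r0 → [0,-4,-16,5]
  r2 -= 4·r1 → [0,0,1,-1]
  r3 -= -4·r1 → [0,0,-4,5]
  r3 -= -4·r2 → [0,0,0,1]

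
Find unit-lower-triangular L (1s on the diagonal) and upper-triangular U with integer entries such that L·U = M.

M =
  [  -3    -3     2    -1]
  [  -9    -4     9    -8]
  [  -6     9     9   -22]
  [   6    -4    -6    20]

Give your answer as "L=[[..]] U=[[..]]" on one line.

L=[[1,0,0,0],[3,1,0,0],[2,3,1,0],[-2,-2,-1,1]] U=[[-3,-3,2,-1],[0,5,3,-5],[0,0,-4,-5],[0,0,0,3]]

  row1 -= 3·row0 → [0,5,3,-5]
  row2 -= 2·row0 → [0,15,5,-20]
  row3 -= -2·row0 → [0,-10,-2,18]
  row2 -= 3·row1 → [0,0,-4,-5]
  row3 -= -2·row1 → [0,0,4,8]
  row3 -= -1·row2 → [0,0,0,3]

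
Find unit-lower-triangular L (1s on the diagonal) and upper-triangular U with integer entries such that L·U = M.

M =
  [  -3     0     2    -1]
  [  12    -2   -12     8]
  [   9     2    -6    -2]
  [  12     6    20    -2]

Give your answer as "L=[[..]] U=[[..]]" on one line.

L=[[1,0,0,0],[-4,1,0,0],[-3,-1,1,0],[-4,-3,-4,1]] U=[[-3,0,2,-1],[0,-2,-4,4],[0,0,-4,-1],[0,0,0,2]]

  R1 -= -4·R0 → [0,-2,-4,4]
  R2 -= -3·R0 → [0,2,0,-5]
  R3 -= -4·R0 → [0,6,28,-6]
  R2 -= -1·R1 → [0,0,-4,-1]
  R3 -= -3·R1 → [0,0,16,6]
  R3 -= -4·R2 → [0,0,0,2]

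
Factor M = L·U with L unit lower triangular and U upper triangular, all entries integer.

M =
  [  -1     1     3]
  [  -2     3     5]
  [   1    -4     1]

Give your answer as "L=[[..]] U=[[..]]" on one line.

  r1 -= 2·r0 → [0,1,-1]
  r2 -= -1·r0 → [0,-3,4]
  r2 -= -3·r1 → [0,0,1]

L=[[1,0,0],[2,1,0],[-1,-3,1]] U=[[-1,1,3],[0,1,-1],[0,0,1]]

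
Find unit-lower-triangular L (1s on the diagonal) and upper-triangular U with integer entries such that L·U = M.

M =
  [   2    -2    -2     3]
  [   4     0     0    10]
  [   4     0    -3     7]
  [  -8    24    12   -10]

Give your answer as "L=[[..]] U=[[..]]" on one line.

  R1 -= 2·R0 → [0,4,4,4]
  R2 -= 2·R0 → [0,4,1,1]
  R3 -= -4·R0 → [0,16,4,2]
  R2 -= 1·R1 → [0,0,-3,-3]
  R3 -= 4·R1 → [0,0,-12,-14]
  R3 -= 4·R2 → [0,0,0,-2]

L=[[1,0,0,0],[2,1,0,0],[2,1,1,0],[-4,4,4,1]] U=[[2,-2,-2,3],[0,4,4,4],[0,0,-3,-3],[0,0,0,-2]]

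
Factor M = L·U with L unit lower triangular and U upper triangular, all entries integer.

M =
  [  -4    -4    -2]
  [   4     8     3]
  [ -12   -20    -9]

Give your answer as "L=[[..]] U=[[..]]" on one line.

  R1 -= -1·R0 → [0,4,1]
  R2 -= 3·R0 → [0,-8,-3]
  R2 -= -2·R1 → [0,0,-1]

L=[[1,0,0],[-1,1,0],[3,-2,1]] U=[[-4,-4,-2],[0,4,1],[0,0,-1]]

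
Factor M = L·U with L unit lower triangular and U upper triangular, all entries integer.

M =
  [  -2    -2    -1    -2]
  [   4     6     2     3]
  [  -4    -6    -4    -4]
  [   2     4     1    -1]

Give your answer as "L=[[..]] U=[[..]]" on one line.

L=[[1,0,0,0],[-2,1,0,0],[2,-1,1,0],[-1,1,0,1]] U=[[-2,-2,-1,-2],[0,2,0,-1],[0,0,-2,-1],[0,0,0,-2]]

  row1 -= -2·row0 → [0,2,0,-1]
  row2 -= 2·row0 → [0,-2,-2,0]
  row3 -= -1·row0 → [0,2,0,-3]
  row2 -= -1·row1 → [0,0,-2,-1]
  row3 -= 1·row1 → [0,0,0,-2]
  row3 -= 0·row2 → [0,0,0,-2]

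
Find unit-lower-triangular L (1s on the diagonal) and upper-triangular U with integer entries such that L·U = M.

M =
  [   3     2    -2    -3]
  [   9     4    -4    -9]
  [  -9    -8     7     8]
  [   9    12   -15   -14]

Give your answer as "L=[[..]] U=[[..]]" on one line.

  row1 -= 3·row0 → [0,-2,2,0]
  row2 -= -3·row0 → [0,-2,1,-1]
  row3 -= 3·row0 → [0,6,-9,-5]
  row2 -= 1·row1 → [0,0,-1,-1]
  row3 -= -3·row1 → [0,0,-3,-5]
  row3 -= 3·row2 → [0,0,0,-2]

L=[[1,0,0,0],[3,1,0,0],[-3,1,1,0],[3,-3,3,1]] U=[[3,2,-2,-3],[0,-2,2,0],[0,0,-1,-1],[0,0,0,-2]]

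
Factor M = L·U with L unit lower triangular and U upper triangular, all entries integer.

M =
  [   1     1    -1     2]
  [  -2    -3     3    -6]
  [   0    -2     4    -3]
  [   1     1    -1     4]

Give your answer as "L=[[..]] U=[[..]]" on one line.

L=[[1,0,0,0],[-2,1,0,0],[0,2,1,0],[1,0,0,1]] U=[[1,1,-1,2],[0,-1,1,-2],[0,0,2,1],[0,0,0,2]]

  R1 -= -2·R0 → [0,-1,1,-2]
  R2 -= 0·R0 → [0,-2,4,-3]
  R3 -= 1·R0 → [0,0,0,2]
  R2 -= 2·R1 → [0,0,2,1]
  R3 -= 0·R1 → [0,0,0,2]
  R3 -= 0·R2 → [0,0,0,2]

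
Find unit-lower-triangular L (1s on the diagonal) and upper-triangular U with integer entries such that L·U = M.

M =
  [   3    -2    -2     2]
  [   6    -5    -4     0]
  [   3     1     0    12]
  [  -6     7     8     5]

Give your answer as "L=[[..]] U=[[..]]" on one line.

  R1 -= 2·R0 → [0,-1,0,-4]
  R2 -= 1·R0 → [0,3,2,10]
  R3 -= -2·R0 → [0,3,4,9]
  R2 -= -3·R1 → [0,0,2,-2]
  R3 -= -3·R1 → [0,0,4,-3]
  R3 -= 2·R2 → [0,0,0,1]

L=[[1,0,0,0],[2,1,0,0],[1,-3,1,0],[-2,-3,2,1]] U=[[3,-2,-2,2],[0,-1,0,-4],[0,0,2,-2],[0,0,0,1]]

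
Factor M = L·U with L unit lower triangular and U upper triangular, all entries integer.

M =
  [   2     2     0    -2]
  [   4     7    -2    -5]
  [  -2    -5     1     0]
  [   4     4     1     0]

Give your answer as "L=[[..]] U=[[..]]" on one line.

  r1 -= 2·r0 → [0,3,-2,-1]
  r2 -= -1·r0 → [0,-3,1,-2]
  r3 -= 2·r0 → [0,0,1,4]
  r2 -= -1·r1 → [0,0,-1,-3]
  r3 -= 0·r1 → [0,0,1,4]
  r3 -= -1·r2 → [0,0,0,1]

L=[[1,0,0,0],[2,1,0,0],[-1,-1,1,0],[2,0,-1,1]] U=[[2,2,0,-2],[0,3,-2,-1],[0,0,-1,-3],[0,0,0,1]]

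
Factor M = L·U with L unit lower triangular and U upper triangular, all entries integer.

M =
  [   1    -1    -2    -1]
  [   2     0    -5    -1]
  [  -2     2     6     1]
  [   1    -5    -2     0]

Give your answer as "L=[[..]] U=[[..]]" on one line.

  R1 -= 2·R0 → [0,2,-1,1]
  R2 -= -2·R0 → [0,0,2,-1]
  R3 -= 1·R0 → [0,-4,0,1]
  R2 -= 0·R1 → [0,0,2,-1]
  R3 -= -2·R1 → [0,0,-2,3]
  R3 -= -1·R2 → [0,0,0,2]

L=[[1,0,0,0],[2,1,0,0],[-2,0,1,0],[1,-2,-1,1]] U=[[1,-1,-2,-1],[0,2,-1,1],[0,0,2,-1],[0,0,0,2]]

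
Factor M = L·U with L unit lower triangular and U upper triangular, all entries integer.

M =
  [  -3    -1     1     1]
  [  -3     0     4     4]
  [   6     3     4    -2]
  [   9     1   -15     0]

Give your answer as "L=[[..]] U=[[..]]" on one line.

L=[[1,0,0,0],[1,1,0,0],[-2,1,1,0],[-3,-2,-2,1]] U=[[-3,-1,1,1],[0,1,3,3],[0,0,3,-3],[0,0,0,3]]

  row1 -= 1·row0 → [0,1,3,3]
  row2 -= -2·row0 → [0,1,6,0]
  row3 -= -3·row0 → [0,-2,-12,3]
  row2 -= 1·row1 → [0,0,3,-3]
  row3 -= -2·row1 → [0,0,-6,9]
  row3 -= -2·row2 → [0,0,0,3]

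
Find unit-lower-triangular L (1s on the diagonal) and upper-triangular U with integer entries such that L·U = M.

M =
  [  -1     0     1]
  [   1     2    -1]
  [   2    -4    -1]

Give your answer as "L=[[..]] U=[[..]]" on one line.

L=[[1,0,0],[-1,1,0],[-2,-2,1]] U=[[-1,0,1],[0,2,0],[0,0,1]]

  row1 -= -1·row0 → [0,2,0]
  row2 -= -2·row0 → [0,-4,1]
  row2 -= -2·row1 → [0,0,1]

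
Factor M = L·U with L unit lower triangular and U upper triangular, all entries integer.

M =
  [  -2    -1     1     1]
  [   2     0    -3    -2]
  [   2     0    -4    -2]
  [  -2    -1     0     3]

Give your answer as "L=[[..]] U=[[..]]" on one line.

  r1 -= -1·r0 → [0,-1,-2,-1]
  r2 -= -1·r0 → [0,-1,-3,-1]
  r3 -= 1·r0 → [0,0,-1,2]
  r2 -= 1·r1 → [0,0,-1,0]
  r3 -= 0·r1 → [0,0,-1,2]
  r3 -= 1·r2 → [0,0,0,2]

L=[[1,0,0,0],[-1,1,0,0],[-1,1,1,0],[1,0,1,1]] U=[[-2,-1,1,1],[0,-1,-2,-1],[0,0,-1,0],[0,0,0,2]]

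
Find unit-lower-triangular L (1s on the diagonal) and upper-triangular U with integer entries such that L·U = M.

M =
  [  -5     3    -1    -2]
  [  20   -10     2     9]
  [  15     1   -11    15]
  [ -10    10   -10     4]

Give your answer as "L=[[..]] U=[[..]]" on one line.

L=[[1,0,0,0],[-4,1,0,0],[-3,5,1,0],[2,2,1,1]] U=[[-5,3,-1,-2],[0,2,-2,1],[0,0,-4,4],[0,0,0,2]]

  r1 -= -4·r0 → [0,2,-2,1]
  r2 -= -3·r0 → [0,10,-14,9]
  r3 -= 2·r0 → [0,4,-8,8]
  r2 -= 5·r1 → [0,0,-4,4]
  r3 -= 2·r1 → [0,0,-4,6]
  r3 -= 1·r2 → [0,0,0,2]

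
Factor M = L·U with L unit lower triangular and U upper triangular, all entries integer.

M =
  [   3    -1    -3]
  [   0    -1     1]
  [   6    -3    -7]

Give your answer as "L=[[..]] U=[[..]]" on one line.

  r1 -= 0·r0 → [0,-1,1]
  r2 -= 2·r0 → [0,-1,-1]
  r2 -= 1·r1 → [0,0,-2]

L=[[1,0,0],[0,1,0],[2,1,1]] U=[[3,-1,-3],[0,-1,1],[0,0,-2]]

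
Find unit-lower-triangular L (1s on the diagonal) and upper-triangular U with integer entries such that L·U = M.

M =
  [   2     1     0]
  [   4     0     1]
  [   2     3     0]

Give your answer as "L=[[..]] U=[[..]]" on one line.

  r1 -= 2·r0 → [0,-2,1]
  r2 -= 1·r0 → [0,2,0]
  r2 -= -1·r1 → [0,0,1]

L=[[1,0,0],[2,1,0],[1,-1,1]] U=[[2,1,0],[0,-2,1],[0,0,1]]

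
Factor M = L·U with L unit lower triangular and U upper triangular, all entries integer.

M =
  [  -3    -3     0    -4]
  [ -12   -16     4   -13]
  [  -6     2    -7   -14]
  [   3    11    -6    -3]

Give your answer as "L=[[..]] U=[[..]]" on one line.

  r1 -= 4·r0 → [0,-4,4,3]
  r2 -= 2·r0 → [0,8,-7,-6]
  r3 -= -1·r0 → [0,8,-6,-7]
  r2 -= -2·r1 → [0,0,1,0]
  r3 -= -2·r1 → [0,0,2,-1]
  r3 -= 2·r2 → [0,0,0,-1]

L=[[1,0,0,0],[4,1,0,0],[2,-2,1,0],[-1,-2,2,1]] U=[[-3,-3,0,-4],[0,-4,4,3],[0,0,1,0],[0,0,0,-1]]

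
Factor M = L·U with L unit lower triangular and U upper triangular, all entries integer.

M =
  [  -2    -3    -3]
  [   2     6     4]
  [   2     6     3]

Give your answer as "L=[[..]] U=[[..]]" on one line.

L=[[1,0,0],[-1,1,0],[-1,1,1]] U=[[-2,-3,-3],[0,3,1],[0,0,-1]]

  r1 -= -1·r0 → [0,3,1]
  r2 -= -1·r0 → [0,3,0]
  r2 -= 1·r1 → [0,0,-1]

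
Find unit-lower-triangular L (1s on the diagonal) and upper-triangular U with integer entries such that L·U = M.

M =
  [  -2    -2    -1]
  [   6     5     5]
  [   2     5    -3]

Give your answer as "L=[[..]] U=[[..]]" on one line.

L=[[1,0,0],[-3,1,0],[-1,-3,1]] U=[[-2,-2,-1],[0,-1,2],[0,0,2]]

  row1 -= -3·row0 → [0,-1,2]
  row2 -= -1·row0 → [0,3,-4]
  row2 -= -3·row1 → [0,0,2]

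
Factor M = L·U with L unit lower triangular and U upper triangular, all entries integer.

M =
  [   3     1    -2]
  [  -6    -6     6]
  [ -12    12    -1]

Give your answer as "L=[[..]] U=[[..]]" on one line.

L=[[1,0,0],[-2,1,0],[-4,-4,1]] U=[[3,1,-2],[0,-4,2],[0,0,-1]]

  row1 -= -2·row0 → [0,-4,2]
  row2 -= -4·row0 → [0,16,-9]
  row2 -= -4·row1 → [0,0,-1]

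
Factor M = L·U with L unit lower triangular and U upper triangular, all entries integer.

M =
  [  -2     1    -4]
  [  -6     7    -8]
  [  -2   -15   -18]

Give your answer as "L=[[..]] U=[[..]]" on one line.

L=[[1,0,0],[3,1,0],[1,-4,1]] U=[[-2,1,-4],[0,4,4],[0,0,2]]

  R1 -= 3·R0 → [0,4,4]
  R2 -= 1·R0 → [0,-16,-14]
  R2 -= -4·R1 → [0,0,2]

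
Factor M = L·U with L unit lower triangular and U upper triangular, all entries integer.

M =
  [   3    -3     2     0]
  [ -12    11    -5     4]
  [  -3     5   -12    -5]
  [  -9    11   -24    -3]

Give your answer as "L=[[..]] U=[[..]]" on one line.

L=[[1,0,0,0],[-4,1,0,0],[-1,-2,1,0],[-3,-2,3,1]] U=[[3,-3,2,0],[0,-1,3,4],[0,0,-4,3],[0,0,0,-4]]

  R1 -= -4·R0 → [0,-1,3,4]
  R2 -= -1·R0 → [0,2,-10,-5]
  R3 -= -3·R0 → [0,2,-18,-3]
  R2 -= -2·R1 → [0,0,-4,3]
  R3 -= -2·R1 → [0,0,-12,5]
  R3 -= 3·R2 → [0,0,0,-4]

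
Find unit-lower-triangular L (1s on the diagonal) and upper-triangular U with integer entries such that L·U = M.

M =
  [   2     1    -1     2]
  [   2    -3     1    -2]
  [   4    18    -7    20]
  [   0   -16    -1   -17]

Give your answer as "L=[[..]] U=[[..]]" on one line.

  r1 -= 1·r0 → [0,-4,2,-4]
  r2 -= 2·r0 → [0,16,-5,16]
  r3 -= 0·r0 → [0,-16,-1,-17]
  r2 -= -4·r1 → [0,0,3,0]
  r3 -= 4·r1 → [0,0,-9,-1]
  r3 -= -3·r2 → [0,0,0,-1]

L=[[1,0,0,0],[1,1,0,0],[2,-4,1,0],[0,4,-3,1]] U=[[2,1,-1,2],[0,-4,2,-4],[0,0,3,0],[0,0,0,-1]]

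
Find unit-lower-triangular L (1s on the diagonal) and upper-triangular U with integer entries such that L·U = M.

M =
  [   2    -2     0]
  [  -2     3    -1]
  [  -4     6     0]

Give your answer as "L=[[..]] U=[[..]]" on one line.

L=[[1,0,0],[-1,1,0],[-2,2,1]] U=[[2,-2,0],[0,1,-1],[0,0,2]]

  r1 -= -1·r0 → [0,1,-1]
  r2 -= -2·r0 → [0,2,0]
  r2 -= 2·r1 → [0,0,2]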